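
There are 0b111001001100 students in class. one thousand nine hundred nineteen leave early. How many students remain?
Convert 0b111001001100 (binary) → 2048 + 1024 + 512 + 64 + 8 + 4 = 3660 (decimal)
Convert one thousand nine hundred nineteen (English words) → 1×1000 + 9×100 + 19 = 1919 (decimal)
Compute 3660 - 1919 = 1741
1741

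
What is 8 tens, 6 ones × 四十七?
Convert 8 tens, 6 ones (place-value notation) → 8×10 + 6 = 86 (decimal)
Convert 四十七 (Chinese numeral) → 4×10 + 7 = 47 (decimal)
Compute 86 × 47 = 4042
4042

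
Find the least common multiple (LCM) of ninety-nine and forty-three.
Convert ninety-nine (English words) → 99 (decimal)
Convert forty-three (English words) → 43 (decimal)
Compute lcm(99, 43) = 4257
4257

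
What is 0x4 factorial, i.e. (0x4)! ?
Convert 0x4 (hexadecimal) → 4 (decimal)
Compute 4! = 24
24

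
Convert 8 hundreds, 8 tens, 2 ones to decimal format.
Convert 8 hundreds, 8 tens, 2 ones (place-value notation) → 8×100 + 8×10 + 2 = 882 (decimal)
882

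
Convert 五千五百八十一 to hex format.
Convert 五千五百八十一 (Chinese numeral) → 5×1000 + 5×100 + 8×10 + 1 = 5581 (decimal)
Convert 5581 (decimal) → 5581 = 1×4096 + 5×256 + 12×16 + 13 → 0x15CD (hexadecimal)
0x15CD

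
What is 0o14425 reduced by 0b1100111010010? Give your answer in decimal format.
Convert 0o14425 (octal) → 1×4096 + 4×512 + 4×64 + 2×8 + 5 = 6421 (decimal)
Convert 0b1100111010010 (binary) → 4096 + 2048 + 256 + 128 + 64 + 16 + 2 = 6610 (decimal)
Compute 6421 - 6610 = -189
-189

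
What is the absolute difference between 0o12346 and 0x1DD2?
Convert 0o12346 (octal) → 1×4096 + 2×512 + 3×64 + 4×8 + 6 = 5350 (decimal)
Convert 0x1DD2 (hexadecimal) → 1×4096 + 13×256 + 13×16 + 2 = 7634 (decimal)
Compute |5350 - 7634| = 2284
2284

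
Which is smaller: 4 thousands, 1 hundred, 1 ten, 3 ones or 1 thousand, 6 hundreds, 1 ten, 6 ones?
Convert 4 thousands, 1 hundred, 1 ten, 3 ones (place-value notation) → 4×1000 + 1×100 + 1×10 + 3 = 4113 (decimal)
Convert 1 thousand, 6 hundreds, 1 ten, 6 ones (place-value notation) → 1×1000 + 6×100 + 1×10 + 6 = 1616 (decimal)
Compare 4113 vs 1616: smaller = 1616
1616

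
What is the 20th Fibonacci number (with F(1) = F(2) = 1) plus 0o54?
The 20th Fibonacci number (with F(1) = F(2) = 1) = 6765
Convert 0o54 (octal) → 5×8 + 4 = 44 (decimal)
Compute 6765 + 44 = 6809
6809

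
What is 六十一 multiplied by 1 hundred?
Convert 六十一 (Chinese numeral) → 6×10 + 1 = 61 (decimal)
Convert 1 hundred (place-value notation) → 1×100 = 100 (decimal)
Compute 61 × 100 = 6100
6100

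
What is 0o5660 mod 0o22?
Convert 0o5660 (octal) → 5×512 + 6×64 + 6×8 = 2992 (decimal)
Convert 0o22 (octal) → 2×8 + 2 = 18 (decimal)
Compute 2992 mod 18 = 4
4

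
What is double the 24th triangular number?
The 24th triangular number = 24×25/2 = 300
Compute 300 × 2 = 600
600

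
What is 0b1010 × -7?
Convert 0b1010 (binary) → 8 + 2 = 10 (decimal)
Compute 10 × -7 = -70
-70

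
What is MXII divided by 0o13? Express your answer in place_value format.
Convert MXII (Roman numeral) → 1000 + 10 + 1 + 1 = 1012 (decimal)
Convert 0o13 (octal) → 1×8 + 3 = 11 (decimal)
Compute 1012 ÷ 11 = 92
Convert 92 (decimal) → 92 = 9×10 + 2 → 9 tens, 2 ones (place-value notation)
9 tens, 2 ones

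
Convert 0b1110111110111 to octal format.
Convert 0b1110111110111 (binary) → 4096 + 2048 + 1024 + 256 + 128 + 64 + 32 + 16 + 4 + 2 + 1 = 7671 (decimal)
Convert 7671 (decimal) → 7671 = 1×4096 + 6×512 + 7×64 + 6×8 + 7 → 0o16767 (octal)
0o16767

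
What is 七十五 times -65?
Convert 七十五 (Chinese numeral) → 7×10 + 5 = 75 (decimal)
Compute 75 × -65 = -4875
-4875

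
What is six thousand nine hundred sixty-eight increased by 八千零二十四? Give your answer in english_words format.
Convert six thousand nine hundred sixty-eight (English words) → 6×1000 + 9×100 + 68 = 6968 (decimal)
Convert 八千零二十四 (Chinese numeral) → 8×1000 + 2×10 + 4 = 8024 (decimal)
Compute 6968 + 8024 = 14992
Convert 14992 (decimal) → 14992 = 14×1000 + 9×100 + 92 → fourteen thousand nine hundred ninety-two (English words)
fourteen thousand nine hundred ninety-two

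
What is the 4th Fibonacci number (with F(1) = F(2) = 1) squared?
The 4th Fibonacci number (with F(1) = F(2) = 1): 1, 1, 2, 3 → 3
Compute 3² = 3 × 3 = 9
9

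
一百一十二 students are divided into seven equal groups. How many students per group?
Convert 一百一十二 (Chinese numeral) → 1×100 + 1×10 + 2 = 112 (decimal)
Convert seven (English words) → 7 (decimal)
Compute 112 ÷ 7 = 16
16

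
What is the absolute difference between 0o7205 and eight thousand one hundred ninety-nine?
Convert 0o7205 (octal) → 7×512 + 2×64 + 5 = 3717 (decimal)
Convert eight thousand one hundred ninety-nine (English words) → 8×1000 + 1×100 + 99 = 8199 (decimal)
Compute |3717 - 8199| = 4482
4482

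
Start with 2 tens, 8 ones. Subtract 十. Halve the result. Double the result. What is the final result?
Convert 2 tens, 8 ones (place-value notation) → 2×10 + 8 = 28 (decimal)
Start: 28
Convert 十 (Chinese numeral) → 1×10 = 10 (decimal)
28 - 10 = 18
18 ÷ 2 = 9
9 × 2 = 18
18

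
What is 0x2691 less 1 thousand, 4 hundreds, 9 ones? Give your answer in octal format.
Convert 0x2691 (hexadecimal) → 2×4096 + 6×256 + 9×16 + 1 = 9873 (decimal)
Convert 1 thousand, 4 hundreds, 9 ones (place-value notation) → 1×1000 + 4×100 + 9 = 1409 (decimal)
Compute 9873 - 1409 = 8464
Convert 8464 (decimal) → 8464 = 2×4096 + 4×64 + 2×8 → 0o20420 (octal)
0o20420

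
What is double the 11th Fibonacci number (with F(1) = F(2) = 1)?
The 11th Fibonacci number (with F(1) = F(2) = 1): 1, 1, 2, 3, 5, 8, 13, 21, 34, 55, 89 → 89
Compute 89 × 2 = 178
178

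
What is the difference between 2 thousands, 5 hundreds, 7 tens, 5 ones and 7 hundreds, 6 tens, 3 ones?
Convert 2 thousands, 5 hundreds, 7 tens, 5 ones (place-value notation) → 2×1000 + 5×100 + 7×10 + 5 = 2575 (decimal)
Convert 7 hundreds, 6 tens, 3 ones (place-value notation) → 7×100 + 6×10 + 3 = 763 (decimal)
Difference: |2575 - 763| = 1812
1812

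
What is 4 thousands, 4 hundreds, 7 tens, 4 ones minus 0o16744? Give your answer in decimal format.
Convert 4 thousands, 4 hundreds, 7 tens, 4 ones (place-value notation) → 4×1000 + 4×100 + 7×10 + 4 = 4474 (decimal)
Convert 0o16744 (octal) → 1×4096 + 6×512 + 7×64 + 4×8 + 4 = 7652 (decimal)
Compute 4474 - 7652 = -3178
-3178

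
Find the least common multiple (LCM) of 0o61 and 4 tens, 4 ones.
Convert 0o61 (octal) → 6×8 + 1 = 49 (decimal)
Convert 4 tens, 4 ones (place-value notation) → 4×10 + 4 = 44 (decimal)
Compute lcm(49, 44) = 2156
2156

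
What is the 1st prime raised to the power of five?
Convert the 1st prime (prime index) → 2 (decimal)
Convert five (English words) → 5 (decimal)
Compute 2 ^ 5 = 32
32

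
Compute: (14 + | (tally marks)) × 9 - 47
Convert | (tally marks) → 1 (decimal)
Expression in decimal: (14 + 1) × 9 - 47
Parentheses first: 14 + 1 = 15
Multiply: 15 × 9 = 135
Subtract: 135 - 47 = 88
88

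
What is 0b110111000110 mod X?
Convert 0b110111000110 (binary) → 2048 + 1024 + 256 + 128 + 64 + 4 + 2 = 3526 (decimal)
Convert X (Roman numeral) → 10 (decimal)
Compute 3526 mod 10 = 6
6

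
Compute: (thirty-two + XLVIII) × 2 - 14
Convert thirty-two (English words) → 32 (decimal)
Convert XLVIII (Roman numeral) → 40 + 5 + 1 + 1 + 1 = 48 (decimal)
Expression in decimal: (32 + 48) × 2 - 14
Parentheses first: 32 + 48 = 80
Multiply: 80 × 2 = 160
Subtract: 160 - 14 = 146
146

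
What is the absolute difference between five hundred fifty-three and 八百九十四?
Convert five hundred fifty-three (English words) → 5×100 + 53 = 553 (decimal)
Convert 八百九十四 (Chinese numeral) → 8×100 + 9×10 + 4 = 894 (decimal)
Compute |553 - 894| = 341
341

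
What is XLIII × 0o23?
Convert XLIII (Roman numeral) → 40 + 1 + 1 + 1 = 43 (decimal)
Convert 0o23 (octal) → 2×8 + 3 = 19 (decimal)
Compute 43 × 19 = 817
817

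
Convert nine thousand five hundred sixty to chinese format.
Convert nine thousand five hundred sixty (English words) → 9×1000 + 5×100 + 60 = 9560 (decimal)
Convert 9560 (decimal) → 9560 = 9×1000 + 5×100 + 6×10 → 九千五百六十 (Chinese numeral)
九千五百六十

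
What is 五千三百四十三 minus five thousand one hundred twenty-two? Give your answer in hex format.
Convert 五千三百四十三 (Chinese numeral) → 5×1000 + 3×100 + 4×10 + 3 = 5343 (decimal)
Convert five thousand one hundred twenty-two (English words) → 5×1000 + 1×100 + 22 = 5122 (decimal)
Compute 5343 - 5122 = 221
Convert 221 (decimal) → 221 = 13×16 + 13 → 0xDD (hexadecimal)
0xDD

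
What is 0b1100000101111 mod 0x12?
Convert 0b1100000101111 (binary) → 4096 + 2048 + 32 + 8 + 4 + 2 + 1 = 6191 (decimal)
Convert 0x12 (hexadecimal) → 1×16 + 2 = 18 (decimal)
Compute 6191 mod 18 = 17
17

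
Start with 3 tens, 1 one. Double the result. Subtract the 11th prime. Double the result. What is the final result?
Convert 3 tens, 1 one (place-value notation) → 3×10 + 1 = 31 (decimal)
Start: 31
31 × 2 = 62
Convert the 11th prime (prime index) → 31 (decimal)
62 - 31 = 31
31 × 2 = 62
62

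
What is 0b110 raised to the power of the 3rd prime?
Convert 0b110 (binary) → 4 + 2 = 6 (decimal)
Convert the 3rd prime (prime index) → 5 (decimal)
Compute 6 ^ 5 = 7776
7776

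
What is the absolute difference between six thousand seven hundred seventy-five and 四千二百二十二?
Convert six thousand seven hundred seventy-five (English words) → 6×1000 + 7×100 + 75 = 6775 (decimal)
Convert 四千二百二十二 (Chinese numeral) → 4×1000 + 2×100 + 2×10 + 2 = 4222 (decimal)
Compute |6775 - 4222| = 2553
2553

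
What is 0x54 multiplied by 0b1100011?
Convert 0x54 (hexadecimal) → 5×16 + 4 = 84 (decimal)
Convert 0b1100011 (binary) → 64 + 32 + 2 + 1 = 99 (decimal)
Compute 84 × 99 = 8316
8316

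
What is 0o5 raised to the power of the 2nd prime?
Convert 0o5 (octal) → 5 (decimal)
Convert the 2nd prime (prime index) → 3 (decimal)
Compute 5 ^ 3 = 125
125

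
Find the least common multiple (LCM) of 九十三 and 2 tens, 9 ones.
Convert 九十三 (Chinese numeral) → 9×10 + 3 = 93 (decimal)
Convert 2 tens, 9 ones (place-value notation) → 2×10 + 9 = 29 (decimal)
Compute lcm(93, 29) = 2697
2697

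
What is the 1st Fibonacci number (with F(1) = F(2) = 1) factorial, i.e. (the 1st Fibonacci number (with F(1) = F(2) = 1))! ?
Convert the 1st Fibonacci number (with F(1) = F(2) = 1) (Fibonacci index) → 1 (decimal)
Compute 1! = 1
1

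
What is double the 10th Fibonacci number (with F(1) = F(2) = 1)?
The 10th Fibonacci number (with F(1) = F(2) = 1): 1, 1, 2, 3, 5, 8, 13, 21, 34, 55 → 55
Compute 55 × 2 = 110
110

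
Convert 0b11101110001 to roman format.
Convert 0b11101110001 (binary) → 1024 + 512 + 256 + 64 + 32 + 16 + 1 = 1905 (decimal)
Convert 1905 (decimal) → 1905 = 1000 + 900 + 5 → MCMV (Roman numeral)
MCMV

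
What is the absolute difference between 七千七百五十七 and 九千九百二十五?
Convert 七千七百五十七 (Chinese numeral) → 7×1000 + 7×100 + 5×10 + 7 = 7757 (decimal)
Convert 九千九百二十五 (Chinese numeral) → 9×1000 + 9×100 + 2×10 + 5 = 9925 (decimal)
Compute |7757 - 9925| = 2168
2168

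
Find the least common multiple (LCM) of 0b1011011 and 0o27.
Convert 0b1011011 (binary) → 64 + 16 + 8 + 2 + 1 = 91 (decimal)
Convert 0o27 (octal) → 2×8 + 7 = 23 (decimal)
Compute lcm(91, 23) = 2093
2093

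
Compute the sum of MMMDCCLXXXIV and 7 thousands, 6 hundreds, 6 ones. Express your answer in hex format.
Convert MMMDCCLXXXIV (Roman numeral) → 1000 + 1000 + 1000 + 500 + 100 + 100 + 50 + 10 + 10 + 10 + 4 = 3784 (decimal)
Convert 7 thousands, 6 hundreds, 6 ones (place-value notation) → 7×1000 + 6×100 + 6 = 7606 (decimal)
Compute 3784 + 7606 = 11390
Convert 11390 (decimal) → 11390 = 2×4096 + 12×256 + 7×16 + 14 → 0x2C7E (hexadecimal)
0x2C7E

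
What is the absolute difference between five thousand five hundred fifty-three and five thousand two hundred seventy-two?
Convert five thousand five hundred fifty-three (English words) → 5×1000 + 5×100 + 53 = 5553 (decimal)
Convert five thousand two hundred seventy-two (English words) → 5×1000 + 2×100 + 72 = 5272 (decimal)
Compute |5553 - 5272| = 281
281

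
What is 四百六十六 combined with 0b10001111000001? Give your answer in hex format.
Convert 四百六十六 (Chinese numeral) → 4×100 + 6×10 + 6 = 466 (decimal)
Convert 0b10001111000001 (binary) → 8192 + 512 + 256 + 128 + 64 + 1 = 9153 (decimal)
Compute 466 + 9153 = 9619
Convert 9619 (decimal) → 9619 = 2×4096 + 5×256 + 9×16 + 3 → 0x2593 (hexadecimal)
0x2593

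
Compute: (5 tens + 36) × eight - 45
Convert 5 tens (place-value notation) → 5×10 = 50 (decimal)
Convert eight (English words) → 8 (decimal)
Expression in decimal: (50 + 36) × 8 - 45
Parentheses first: 50 + 36 = 86
Multiply: 86 × 8 = 688
Subtract: 688 - 45 = 643
643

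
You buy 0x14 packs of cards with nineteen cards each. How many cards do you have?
Convert nineteen (English words) → 19 (decimal)
Convert 0x14 (hexadecimal) → 1×16 + 4 = 20 (decimal)
Compute 19 × 20 = 380
380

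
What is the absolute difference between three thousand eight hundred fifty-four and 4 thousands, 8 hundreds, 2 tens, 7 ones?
Convert three thousand eight hundred fifty-four (English words) → 3×1000 + 8×100 + 54 = 3854 (decimal)
Convert 4 thousands, 8 hundreds, 2 tens, 7 ones (place-value notation) → 4×1000 + 8×100 + 2×10 + 7 = 4827 (decimal)
Compute |3854 - 4827| = 973
973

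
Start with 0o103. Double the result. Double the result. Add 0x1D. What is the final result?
Convert 0o103 (octal) → 1×64 + 3 = 67 (decimal)
Start: 67
67 × 2 = 134
134 × 2 = 268
Convert 0x1D (hexadecimal) → 1×16 + 13 = 29 (decimal)
268 + 29 = 297
297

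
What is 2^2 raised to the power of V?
Convert 2^2 (power) → 4 (decimal)
Convert V (Roman numeral) → 5 (decimal)
Compute 4 ^ 5 = 1024
1024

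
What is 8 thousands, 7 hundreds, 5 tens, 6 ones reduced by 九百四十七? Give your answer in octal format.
Convert 8 thousands, 7 hundreds, 5 tens, 6 ones (place-value notation) → 8×1000 + 7×100 + 5×10 + 6 = 8756 (decimal)
Convert 九百四十七 (Chinese numeral) → 9×100 + 4×10 + 7 = 947 (decimal)
Compute 8756 - 947 = 7809
Convert 7809 (decimal) → 7809 = 1×4096 + 7×512 + 2×64 + 1 → 0o17201 (octal)
0o17201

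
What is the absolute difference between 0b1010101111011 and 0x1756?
Convert 0b1010101111011 (binary) → 4096 + 1024 + 256 + 64 + 32 + 16 + 8 + 2 + 1 = 5499 (decimal)
Convert 0x1756 (hexadecimal) → 1×4096 + 7×256 + 5×16 + 6 = 5974 (decimal)
Compute |5499 - 5974| = 475
475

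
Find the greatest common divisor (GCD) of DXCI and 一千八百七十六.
Convert DXCI (Roman numeral) → 500 + 90 + 1 = 591 (decimal)
Convert 一千八百七十六 (Chinese numeral) → 1×1000 + 8×100 + 7×10 + 6 = 1876 (decimal)
Compute gcd(591, 1876) = 1
1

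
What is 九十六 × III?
Convert 九十六 (Chinese numeral) → 9×10 + 6 = 96 (decimal)
Convert III (Roman numeral) → 1 + 1 + 1 = 3 (decimal)
Compute 96 × 3 = 288
288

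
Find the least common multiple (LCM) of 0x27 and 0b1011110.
Convert 0x27 (hexadecimal) → 2×16 + 7 = 39 (decimal)
Convert 0b1011110 (binary) → 64 + 16 + 8 + 4 + 2 = 94 (decimal)
Compute lcm(39, 94) = 3666
3666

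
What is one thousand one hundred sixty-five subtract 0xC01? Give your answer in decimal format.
Convert one thousand one hundred sixty-five (English words) → 1×1000 + 1×100 + 65 = 1165 (decimal)
Convert 0xC01 (hexadecimal) → 12×256 + 1 = 3073 (decimal)
Compute 1165 - 3073 = -1908
-1908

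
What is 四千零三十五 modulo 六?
Convert 四千零三十五 (Chinese numeral) → 4×1000 + 3×10 + 5 = 4035 (decimal)
Convert 六 (Chinese numeral) → 6 (decimal)
Compute 4035 mod 6 = 3
3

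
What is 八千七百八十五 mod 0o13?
Convert 八千七百八十五 (Chinese numeral) → 8×1000 + 7×100 + 8×10 + 5 = 8785 (decimal)
Convert 0o13 (octal) → 1×8 + 3 = 11 (decimal)
Compute 8785 mod 11 = 7
7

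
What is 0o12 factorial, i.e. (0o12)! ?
Convert 0o12 (octal) → 1×8 + 2 = 10 (decimal)
Compute 10! = 3628800
3628800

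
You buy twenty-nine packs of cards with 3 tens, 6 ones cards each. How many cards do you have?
Convert 3 tens, 6 ones (place-value notation) → 3×10 + 6 = 36 (decimal)
Convert twenty-nine (English words) → 29 (decimal)
Compute 36 × 29 = 1044
1044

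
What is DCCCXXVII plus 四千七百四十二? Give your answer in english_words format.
Convert DCCCXXVII (Roman numeral) → 500 + 100 + 100 + 100 + 10 + 10 + 5 + 1 + 1 = 827 (decimal)
Convert 四千七百四十二 (Chinese numeral) → 4×1000 + 7×100 + 4×10 + 2 = 4742 (decimal)
Compute 827 + 4742 = 5569
Convert 5569 (decimal) → 5569 = 5×1000 + 5×100 + 69 → five thousand five hundred sixty-nine (English words)
five thousand five hundred sixty-nine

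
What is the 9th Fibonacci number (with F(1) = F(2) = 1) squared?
The 9th Fibonacci number (with F(1) = F(2) = 1): 1, 1, 2, 3, 5, 8, 13, 21, 34 → 34
Compute 34² = 34 × 34 = 1156
1156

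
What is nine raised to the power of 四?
Convert nine (English words) → 9 (decimal)
Convert 四 (Chinese numeral) → 4 (decimal)
Compute 9 ^ 4 = 6561
6561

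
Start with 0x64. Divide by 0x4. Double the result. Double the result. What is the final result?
Convert 0x64 (hexadecimal) → 6×16 + 4 = 100 (decimal)
Start: 100
Convert 0x4 (hexadecimal) → 4 (decimal)
100 ÷ 4 = 25
25 × 2 = 50
50 × 2 = 100
100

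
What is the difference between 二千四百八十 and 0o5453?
Convert 二千四百八十 (Chinese numeral) → 2×1000 + 4×100 + 8×10 = 2480 (decimal)
Convert 0o5453 (octal) → 5×512 + 4×64 + 5×8 + 3 = 2859 (decimal)
Difference: |2480 - 2859| = 379
379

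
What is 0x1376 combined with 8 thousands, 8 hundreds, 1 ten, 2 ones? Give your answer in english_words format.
Convert 0x1376 (hexadecimal) → 1×4096 + 3×256 + 7×16 + 6 = 4982 (decimal)
Convert 8 thousands, 8 hundreds, 1 ten, 2 ones (place-value notation) → 8×1000 + 8×100 + 1×10 + 2 = 8812 (decimal)
Compute 4982 + 8812 = 13794
Convert 13794 (decimal) → 13794 = 13×1000 + 7×100 + 94 → thirteen thousand seven hundred ninety-four (English words)
thirteen thousand seven hundred ninety-four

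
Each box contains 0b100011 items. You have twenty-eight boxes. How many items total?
Convert 0b100011 (binary) → 32 + 2 + 1 = 35 (decimal)
Convert twenty-eight (English words) → 28 (decimal)
Compute 35 × 28 = 980
980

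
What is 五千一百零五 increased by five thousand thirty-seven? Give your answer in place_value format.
Convert 五千一百零五 (Chinese numeral) → 5×1000 + 1×100 + 5 = 5105 (decimal)
Convert five thousand thirty-seven (English words) → 5×1000 + 37 = 5037 (decimal)
Compute 5105 + 5037 = 10142
Convert 10142 (decimal) → 10142 = 10×1000 + 1×100 + 4×10 + 2 → 10 thousands, 1 hundred, 4 tens, 2 ones (place-value notation)
10 thousands, 1 hundred, 4 tens, 2 ones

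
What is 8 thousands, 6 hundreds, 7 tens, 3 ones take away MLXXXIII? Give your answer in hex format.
Convert 8 thousands, 6 hundreds, 7 tens, 3 ones (place-value notation) → 8×1000 + 6×100 + 7×10 + 3 = 8673 (decimal)
Convert MLXXXIII (Roman numeral) → 1000 + 50 + 10 + 10 + 10 + 1 + 1 + 1 = 1083 (decimal)
Compute 8673 - 1083 = 7590
Convert 7590 (decimal) → 7590 = 1×4096 + 13×256 + 10×16 + 6 → 0x1DA6 (hexadecimal)
0x1DA6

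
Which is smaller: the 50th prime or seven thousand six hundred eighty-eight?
Convert the 50th prime (prime index) → 229 (decimal)
Convert seven thousand six hundred eighty-eight (English words) → 7×1000 + 6×100 + 88 = 7688 (decimal)
Compare 229 vs 7688: smaller = 229
229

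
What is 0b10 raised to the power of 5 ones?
Convert 0b10 (binary) → 2 (decimal)
Convert 5 ones (place-value notation) → 5 (decimal)
Compute 2 ^ 5 = 32
32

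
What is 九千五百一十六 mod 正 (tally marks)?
Convert 九千五百一十六 (Chinese numeral) → 9×1000 + 5×100 + 1×10 + 6 = 9516 (decimal)
Convert 正 (tally marks) → 5 (decimal)
Compute 9516 mod 5 = 1
1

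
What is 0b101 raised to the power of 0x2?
Convert 0b101 (binary) → 4 + 1 = 5 (decimal)
Convert 0x2 (hexadecimal) → 2 (decimal)
Compute 5 ^ 2 = 25
25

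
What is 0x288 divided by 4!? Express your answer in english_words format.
Convert 0x288 (hexadecimal) → 2×256 + 8×16 + 8 = 648 (decimal)
Convert 4! (factorial) → 24 (decimal)
Compute 648 ÷ 24 = 27
Convert 27 (decimal) → twenty-seven (English words)
twenty-seven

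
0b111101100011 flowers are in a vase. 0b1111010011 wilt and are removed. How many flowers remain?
Convert 0b111101100011 (binary) → 2048 + 1024 + 512 + 256 + 64 + 32 + 2 + 1 = 3939 (decimal)
Convert 0b1111010011 (binary) → 512 + 256 + 128 + 64 + 16 + 2 + 1 = 979 (decimal)
Compute 3939 - 979 = 2960
2960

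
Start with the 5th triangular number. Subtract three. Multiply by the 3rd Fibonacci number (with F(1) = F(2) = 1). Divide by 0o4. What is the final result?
Convert the 5th triangular number (triangular index) → 5×6/2 = 15 (decimal)
Start: 15
Convert three (English words) → 3 (decimal)
15 - 3 = 12
Convert the 3rd Fibonacci number (with F(1) = F(2) = 1) (Fibonacci index) → 1, 1, 2 → 2 (decimal)
12 × 2 = 24
Convert 0o4 (octal) → 4 (decimal)
24 ÷ 4 = 6
6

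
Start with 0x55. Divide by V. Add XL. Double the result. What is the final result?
Convert 0x55 (hexadecimal) → 5×16 + 5 = 85 (decimal)
Start: 85
Convert V (Roman numeral) → 5 (decimal)
85 ÷ 5 = 17
Convert XL (Roman numeral) → 40 (decimal)
17 + 40 = 57
57 × 2 = 114
114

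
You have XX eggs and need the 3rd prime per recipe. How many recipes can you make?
Convert XX (Roman numeral) → 10 + 10 = 20 (decimal)
Convert the 3rd prime (prime index) → 5 (decimal)
Compute 20 ÷ 5 = 4
4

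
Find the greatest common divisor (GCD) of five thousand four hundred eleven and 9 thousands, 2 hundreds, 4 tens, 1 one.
Convert five thousand four hundred eleven (English words) → 5×1000 + 4×100 + 11 = 5411 (decimal)
Convert 9 thousands, 2 hundreds, 4 tens, 1 one (place-value notation) → 9×1000 + 2×100 + 4×10 + 1 = 9241 (decimal)
Compute gcd(5411, 9241) = 1
1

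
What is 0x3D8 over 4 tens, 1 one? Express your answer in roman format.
Convert 0x3D8 (hexadecimal) → 3×256 + 13×16 + 8 = 984 (decimal)
Convert 4 tens, 1 one (place-value notation) → 4×10 + 1 = 41 (decimal)
Compute 984 ÷ 41 = 24
Convert 24 (decimal) → 24 = 10 + 10 + 4 → XXIV (Roman numeral)
XXIV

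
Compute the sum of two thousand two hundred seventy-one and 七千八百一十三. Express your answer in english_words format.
Convert two thousand two hundred seventy-one (English words) → 2×1000 + 2×100 + 71 = 2271 (decimal)
Convert 七千八百一十三 (Chinese numeral) → 7×1000 + 8×100 + 1×10 + 3 = 7813 (decimal)
Compute 2271 + 7813 = 10084
Convert 10084 (decimal) → 10084 = 10×1000 + 84 → ten thousand eighty-four (English words)
ten thousand eighty-four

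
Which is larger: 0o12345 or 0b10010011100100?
Convert 0o12345 (octal) → 1×4096 + 2×512 + 3×64 + 4×8 + 5 = 5349 (decimal)
Convert 0b10010011100100 (binary) → 8192 + 1024 + 128 + 64 + 32 + 4 = 9444 (decimal)
Compare 5349 vs 9444: larger = 9444
9444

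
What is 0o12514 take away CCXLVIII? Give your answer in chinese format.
Convert 0o12514 (octal) → 1×4096 + 2×512 + 5×64 + 1×8 + 4 = 5452 (decimal)
Convert CCXLVIII (Roman numeral) → 100 + 100 + 40 + 5 + 1 + 1 + 1 = 248 (decimal)
Compute 5452 - 248 = 5204
Convert 5204 (decimal) → 5204 = 5×1000 + 2×100 + 4 → 五千二百零四 (Chinese numeral)
五千二百零四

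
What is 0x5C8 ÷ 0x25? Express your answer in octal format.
Convert 0x5C8 (hexadecimal) → 5×256 + 12×16 + 8 = 1480 (decimal)
Convert 0x25 (hexadecimal) → 2×16 + 5 = 37 (decimal)
Compute 1480 ÷ 37 = 40
Convert 40 (decimal) → 40 = 5×8 → 0o50 (octal)
0o50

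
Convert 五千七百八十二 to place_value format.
Convert 五千七百八十二 (Chinese numeral) → 5×1000 + 7×100 + 8×10 + 2 = 5782 (decimal)
Convert 5782 (decimal) → 5782 = 5×1000 + 7×100 + 8×10 + 2 → 5 thousands, 7 hundreds, 8 tens, 2 ones (place-value notation)
5 thousands, 7 hundreds, 8 tens, 2 ones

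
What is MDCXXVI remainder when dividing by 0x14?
Convert MDCXXVI (Roman numeral) → 1000 + 500 + 100 + 10 + 10 + 5 + 1 = 1626 (decimal)
Convert 0x14 (hexadecimal) → 1×16 + 4 = 20 (decimal)
Compute 1626 mod 20 = 6
6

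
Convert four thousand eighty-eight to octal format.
Convert four thousand eighty-eight (English words) → 4×1000 + 88 = 4088 (decimal)
Convert 4088 (decimal) → 4088 = 7×512 + 7×64 + 7×8 → 0o7770 (octal)
0o7770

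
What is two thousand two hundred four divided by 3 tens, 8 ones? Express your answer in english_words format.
Convert two thousand two hundred four (English words) → 2×1000 + 2×100 + 4 = 2204 (decimal)
Convert 3 tens, 8 ones (place-value notation) → 3×10 + 8 = 38 (decimal)
Compute 2204 ÷ 38 = 58
Convert 58 (decimal) → fifty-eight (English words)
fifty-eight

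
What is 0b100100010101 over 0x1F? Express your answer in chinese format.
Convert 0b100100010101 (binary) → 2048 + 256 + 16 + 4 + 1 = 2325 (decimal)
Convert 0x1F (hexadecimal) → 1×16 + 15 = 31 (decimal)
Compute 2325 ÷ 31 = 75
Convert 75 (decimal) → 75 = 7×10 + 5 → 七十五 (Chinese numeral)
七十五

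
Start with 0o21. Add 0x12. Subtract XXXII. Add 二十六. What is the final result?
Convert 0o21 (octal) → 2×8 + 1 = 17 (decimal)
Start: 17
Convert 0x12 (hexadecimal) → 1×16 + 2 = 18 (decimal)
17 + 18 = 35
Convert XXXII (Roman numeral) → 10 + 10 + 10 + 1 + 1 = 32 (decimal)
35 - 32 = 3
Convert 二十六 (Chinese numeral) → 2×10 + 6 = 26 (decimal)
3 + 26 = 29
29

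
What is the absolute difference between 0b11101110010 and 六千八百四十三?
Convert 0b11101110010 (binary) → 1024 + 512 + 256 + 64 + 32 + 16 + 2 = 1906 (decimal)
Convert 六千八百四十三 (Chinese numeral) → 6×1000 + 8×100 + 4×10 + 3 = 6843 (decimal)
Compute |1906 - 6843| = 4937
4937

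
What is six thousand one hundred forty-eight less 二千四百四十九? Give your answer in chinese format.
Convert six thousand one hundred forty-eight (English words) → 6×1000 + 1×100 + 48 = 6148 (decimal)
Convert 二千四百四十九 (Chinese numeral) → 2×1000 + 4×100 + 4×10 + 9 = 2449 (decimal)
Compute 6148 - 2449 = 3699
Convert 3699 (decimal) → 3699 = 3×1000 + 6×100 + 9×10 + 9 → 三千六百九十九 (Chinese numeral)
三千六百九十九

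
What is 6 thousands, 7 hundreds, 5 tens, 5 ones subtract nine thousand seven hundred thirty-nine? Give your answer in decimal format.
Convert 6 thousands, 7 hundreds, 5 tens, 5 ones (place-value notation) → 6×1000 + 7×100 + 5×10 + 5 = 6755 (decimal)
Convert nine thousand seven hundred thirty-nine (English words) → 9×1000 + 7×100 + 39 = 9739 (decimal)
Compute 6755 - 9739 = -2984
-2984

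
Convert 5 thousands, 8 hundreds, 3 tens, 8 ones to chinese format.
Convert 5 thousands, 8 hundreds, 3 tens, 8 ones (place-value notation) → 5×1000 + 8×100 + 3×10 + 8 = 5838 (decimal)
Convert 5838 (decimal) → 5838 = 5×1000 + 8×100 + 3×10 + 8 → 五千八百三十八 (Chinese numeral)
五千八百三十八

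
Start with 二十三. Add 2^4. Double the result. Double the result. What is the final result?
Convert 二十三 (Chinese numeral) → 2×10 + 3 = 23 (decimal)
Start: 23
Convert 2^4 (power) → 16 (decimal)
23 + 16 = 39
39 × 2 = 78
78 × 2 = 156
156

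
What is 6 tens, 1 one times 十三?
Convert 6 tens, 1 one (place-value notation) → 6×10 + 1 = 61 (decimal)
Convert 十三 (Chinese numeral) → 1×10 + 3 = 13 (decimal)
Compute 61 × 13 = 793
793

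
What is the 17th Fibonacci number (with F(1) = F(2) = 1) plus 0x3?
The 17th Fibonacci number (with F(1) = F(2) = 1) = 1597
Convert 0x3 (hexadecimal) → 3 (decimal)
Compute 1597 + 3 = 1600
1600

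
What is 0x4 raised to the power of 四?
Convert 0x4 (hexadecimal) → 4 (decimal)
Convert 四 (Chinese numeral) → 4 (decimal)
Compute 4 ^ 4 = 256
256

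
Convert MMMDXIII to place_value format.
Convert MMMDXIII (Roman numeral) → 1000 + 1000 + 1000 + 500 + 10 + 1 + 1 + 1 = 3513 (decimal)
Convert 3513 (decimal) → 3513 = 3×1000 + 5×100 + 1×10 + 3 → 3 thousands, 5 hundreds, 1 ten, 3 ones (place-value notation)
3 thousands, 5 hundreds, 1 ten, 3 ones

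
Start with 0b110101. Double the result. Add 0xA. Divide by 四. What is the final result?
Convert 0b110101 (binary) → 32 + 16 + 4 + 1 = 53 (decimal)
Start: 53
53 × 2 = 106
Convert 0xA (hexadecimal) → 10 (decimal)
106 + 10 = 116
Convert 四 (Chinese numeral) → 4 (decimal)
116 ÷ 4 = 29
29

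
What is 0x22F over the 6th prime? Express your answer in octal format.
Convert 0x22F (hexadecimal) → 2×256 + 2×16 + 15 = 559 (decimal)
Convert the 6th prime (prime index) → 13 (decimal)
Compute 559 ÷ 13 = 43
Convert 43 (decimal) → 43 = 5×8 + 3 → 0o53 (octal)
0o53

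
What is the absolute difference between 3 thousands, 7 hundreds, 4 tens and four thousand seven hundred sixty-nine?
Convert 3 thousands, 7 hundreds, 4 tens (place-value notation) → 3×1000 + 7×100 + 4×10 = 3740 (decimal)
Convert four thousand seven hundred sixty-nine (English words) → 4×1000 + 7×100 + 69 = 4769 (decimal)
Compute |3740 - 4769| = 1029
1029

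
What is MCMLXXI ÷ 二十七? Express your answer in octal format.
Convert MCMLXXI (Roman numeral) → 1000 + 900 + 50 + 10 + 10 + 1 = 1971 (decimal)
Convert 二十七 (Chinese numeral) → 2×10 + 7 = 27 (decimal)
Compute 1971 ÷ 27 = 73
Convert 73 (decimal) → 73 = 1×64 + 1×8 + 1 → 0o111 (octal)
0o111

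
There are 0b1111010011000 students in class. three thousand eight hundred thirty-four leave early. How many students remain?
Convert 0b1111010011000 (binary) → 4096 + 2048 + 1024 + 512 + 128 + 16 + 8 = 7832 (decimal)
Convert three thousand eight hundred thirty-four (English words) → 3×1000 + 8×100 + 34 = 3834 (decimal)
Compute 7832 - 3834 = 3998
3998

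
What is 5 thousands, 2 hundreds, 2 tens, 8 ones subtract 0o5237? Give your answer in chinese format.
Convert 5 thousands, 2 hundreds, 2 tens, 8 ones (place-value notation) → 5×1000 + 2×100 + 2×10 + 8 = 5228 (decimal)
Convert 0o5237 (octal) → 5×512 + 2×64 + 3×8 + 7 = 2719 (decimal)
Compute 5228 - 2719 = 2509
Convert 2509 (decimal) → 2509 = 2×1000 + 5×100 + 9 → 二千五百零九 (Chinese numeral)
二千五百零九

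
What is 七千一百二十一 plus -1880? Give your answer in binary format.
Convert 七千一百二十一 (Chinese numeral) → 7×1000 + 1×100 + 2×10 + 1 = 7121 (decimal)
Compute 7121 + -1880 = 5241
Convert 5241 (decimal) → 5241 = 4096 + 1024 + 64 + 32 + 16 + 8 + 1 → 0b1010001111001 (binary)
0b1010001111001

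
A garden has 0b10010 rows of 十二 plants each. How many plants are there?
Convert 十二 (Chinese numeral) → 1×10 + 2 = 12 (decimal)
Convert 0b10010 (binary) → 16 + 2 = 18 (decimal)
Compute 12 × 18 = 216
216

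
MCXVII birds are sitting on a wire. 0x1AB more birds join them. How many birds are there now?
Convert MCXVII (Roman numeral) → 1000 + 100 + 10 + 5 + 1 + 1 = 1117 (decimal)
Convert 0x1AB (hexadecimal) → 1×256 + 10×16 + 11 = 427 (decimal)
Compute 1117 + 427 = 1544
1544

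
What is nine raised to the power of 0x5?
Convert nine (English words) → 9 (decimal)
Convert 0x5 (hexadecimal) → 5 (decimal)
Compute 9 ^ 5 = 59049
59049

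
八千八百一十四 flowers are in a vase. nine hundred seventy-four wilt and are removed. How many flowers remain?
Convert 八千八百一十四 (Chinese numeral) → 8×1000 + 8×100 + 1×10 + 4 = 8814 (decimal)
Convert nine hundred seventy-four (English words) → 9×100 + 74 = 974 (decimal)
Compute 8814 - 974 = 7840
7840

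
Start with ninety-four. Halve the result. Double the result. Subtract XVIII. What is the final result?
Convert ninety-four (English words) → 94 (decimal)
Start: 94
94 ÷ 2 = 47
47 × 2 = 94
Convert XVIII (Roman numeral) → 10 + 5 + 1 + 1 + 1 = 18 (decimal)
94 - 18 = 76
76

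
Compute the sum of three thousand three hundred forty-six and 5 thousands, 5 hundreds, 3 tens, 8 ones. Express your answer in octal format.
Convert three thousand three hundred forty-six (English words) → 3×1000 + 3×100 + 46 = 3346 (decimal)
Convert 5 thousands, 5 hundreds, 3 tens, 8 ones (place-value notation) → 5×1000 + 5×100 + 3×10 + 8 = 5538 (decimal)
Compute 3346 + 5538 = 8884
Convert 8884 (decimal) → 8884 = 2×4096 + 1×512 + 2×64 + 6×8 + 4 → 0o21264 (octal)
0o21264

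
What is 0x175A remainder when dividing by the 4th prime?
Convert 0x175A (hexadecimal) → 1×4096 + 7×256 + 5×16 + 10 = 5978 (decimal)
Convert the 4th prime (prime index) → 7 (decimal)
Compute 5978 mod 7 = 0
0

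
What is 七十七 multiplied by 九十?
Convert 七十七 (Chinese numeral) → 7×10 + 7 = 77 (decimal)
Convert 九十 (Chinese numeral) → 9×10 = 90 (decimal)
Compute 77 × 90 = 6930
6930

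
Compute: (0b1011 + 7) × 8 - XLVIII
Convert 0b1011 (binary) → 8 + 2 + 1 = 11 (decimal)
Convert XLVIII (Roman numeral) → 40 + 5 + 1 + 1 + 1 = 48 (decimal)
Expression in decimal: (11 + 7) × 8 - 48
Parentheses first: 11 + 7 = 18
Multiply: 18 × 8 = 144
Subtract: 144 - 48 = 96
96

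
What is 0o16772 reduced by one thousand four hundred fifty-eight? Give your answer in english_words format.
Convert 0o16772 (octal) → 1×4096 + 6×512 + 7×64 + 7×8 + 2 = 7674 (decimal)
Convert one thousand four hundred fifty-eight (English words) → 1×1000 + 4×100 + 58 = 1458 (decimal)
Compute 7674 - 1458 = 6216
Convert 6216 (decimal) → 6216 = 6×1000 + 2×100 + 16 → six thousand two hundred sixteen (English words)
six thousand two hundred sixteen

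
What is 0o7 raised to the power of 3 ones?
Convert 0o7 (octal) → 7 (decimal)
Convert 3 ones (place-value notation) → 3 (decimal)
Compute 7 ^ 3 = 343
343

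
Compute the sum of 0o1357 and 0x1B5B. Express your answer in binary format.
Convert 0o1357 (octal) → 1×512 + 3×64 + 5×8 + 7 = 751 (decimal)
Convert 0x1B5B (hexadecimal) → 1×4096 + 11×256 + 5×16 + 11 = 7003 (decimal)
Compute 751 + 7003 = 7754
Convert 7754 (decimal) → 7754 = 4096 + 2048 + 1024 + 512 + 64 + 8 + 2 → 0b1111001001010 (binary)
0b1111001001010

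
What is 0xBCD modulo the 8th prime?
Convert 0xBCD (hexadecimal) → 11×256 + 12×16 + 13 = 3021 (decimal)
Convert the 8th prime (prime index) → 19 (decimal)
Compute 3021 mod 19 = 0
0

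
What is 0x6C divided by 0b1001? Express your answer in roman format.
Convert 0x6C (hexadecimal) → 6×16 + 12 = 108 (decimal)
Convert 0b1001 (binary) → 8 + 1 = 9 (decimal)
Compute 108 ÷ 9 = 12
Convert 12 (decimal) → 12 = 10 + 1 + 1 → XII (Roman numeral)
XII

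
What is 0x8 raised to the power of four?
Convert 0x8 (hexadecimal) → 8 (decimal)
Convert four (English words) → 4 (decimal)
Compute 8 ^ 4 = 4096
4096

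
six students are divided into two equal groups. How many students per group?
Convert six (English words) → 6 (decimal)
Convert two (English words) → 2 (decimal)
Compute 6 ÷ 2 = 3
3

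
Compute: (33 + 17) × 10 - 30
Parentheses first: 33 + 17 = 50
Multiply: 50 × 10 = 500
Subtract: 500 - 30 = 470
470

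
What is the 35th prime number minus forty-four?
The 35th prime number = 149
Convert forty-four (English words) → 44 (decimal)
Compute 149 - 44 = 105
105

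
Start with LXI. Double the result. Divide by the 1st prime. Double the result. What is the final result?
Convert LXI (Roman numeral) → 50 + 10 + 1 = 61 (decimal)
Start: 61
61 × 2 = 122
Convert the 1st prime (prime index) → 2 (decimal)
122 ÷ 2 = 61
61 × 2 = 122
122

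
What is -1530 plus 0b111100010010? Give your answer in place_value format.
Convert 0b111100010010 (binary) → 2048 + 1024 + 512 + 256 + 16 + 2 = 3858 (decimal)
Compute -1530 + 3858 = 2328
Convert 2328 (decimal) → 2328 = 2×1000 + 3×100 + 2×10 + 8 → 2 thousands, 3 hundreds, 2 tens, 8 ones (place-value notation)
2 thousands, 3 hundreds, 2 tens, 8 ones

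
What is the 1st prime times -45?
Convert the 1st prime (prime index) → 2 (decimal)
Compute 2 × -45 = -90
-90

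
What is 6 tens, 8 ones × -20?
Convert 6 tens, 8 ones (place-value notation) → 6×10 + 8 = 68 (decimal)
Compute 68 × -20 = -1360
-1360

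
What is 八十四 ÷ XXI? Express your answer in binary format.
Convert 八十四 (Chinese numeral) → 8×10 + 4 = 84 (decimal)
Convert XXI (Roman numeral) → 10 + 10 + 1 = 21 (decimal)
Compute 84 ÷ 21 = 4
Convert 4 (decimal) → 0b100 (binary)
0b100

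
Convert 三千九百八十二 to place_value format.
Convert 三千九百八十二 (Chinese numeral) → 3×1000 + 9×100 + 8×10 + 2 = 3982 (decimal)
Convert 3982 (decimal) → 3982 = 3×1000 + 9×100 + 8×10 + 2 → 3 thousands, 9 hundreds, 8 tens, 2 ones (place-value notation)
3 thousands, 9 hundreds, 8 tens, 2 ones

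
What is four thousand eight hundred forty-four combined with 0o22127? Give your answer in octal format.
Convert four thousand eight hundred forty-four (English words) → 4×1000 + 8×100 + 44 = 4844 (decimal)
Convert 0o22127 (octal) → 2×4096 + 2×512 + 1×64 + 2×8 + 7 = 9303 (decimal)
Compute 4844 + 9303 = 14147
Convert 14147 (decimal) → 14147 = 3×4096 + 3×512 + 5×64 + 3 → 0o33503 (octal)
0o33503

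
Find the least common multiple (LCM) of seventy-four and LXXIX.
Convert seventy-four (English words) → 74 (decimal)
Convert LXXIX (Roman numeral) → 50 + 10 + 10 + 9 = 79 (decimal)
Compute lcm(74, 79) = 5846
5846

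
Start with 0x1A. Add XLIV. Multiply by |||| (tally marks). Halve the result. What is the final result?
Convert 0x1A (hexadecimal) → 1×16 + 10 = 26 (decimal)
Start: 26
Convert XLIV (Roman numeral) → 40 + 4 = 44 (decimal)
26 + 44 = 70
Convert |||| (tally marks) → 4 (decimal)
70 × 4 = 280
280 ÷ 2 = 140
140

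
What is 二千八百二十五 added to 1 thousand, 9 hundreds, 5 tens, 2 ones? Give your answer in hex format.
Convert 二千八百二十五 (Chinese numeral) → 2×1000 + 8×100 + 2×10 + 5 = 2825 (decimal)
Convert 1 thousand, 9 hundreds, 5 tens, 2 ones (place-value notation) → 1×1000 + 9×100 + 5×10 + 2 = 1952 (decimal)
Compute 2825 + 1952 = 4777
Convert 4777 (decimal) → 4777 = 1×4096 + 2×256 + 10×16 + 9 → 0x12A9 (hexadecimal)
0x12A9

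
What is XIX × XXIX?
Convert XIX (Roman numeral) → 10 + 9 = 19 (decimal)
Convert XXIX (Roman numeral) → 10 + 10 + 9 = 29 (decimal)
Compute 19 × 29 = 551
551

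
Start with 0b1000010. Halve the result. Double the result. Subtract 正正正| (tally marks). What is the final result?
Convert 0b1000010 (binary) → 64 + 2 = 66 (decimal)
Start: 66
66 ÷ 2 = 33
33 × 2 = 66
Convert 正正正| (tally marks) → 5 + 5 + 5 + 1 = 16 (decimal)
66 - 16 = 50
50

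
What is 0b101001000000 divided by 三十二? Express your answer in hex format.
Convert 0b101001000000 (binary) → 2048 + 512 + 64 = 2624 (decimal)
Convert 三十二 (Chinese numeral) → 3×10 + 2 = 32 (decimal)
Compute 2624 ÷ 32 = 82
Convert 82 (decimal) → 82 = 5×16 + 2 → 0x52 (hexadecimal)
0x52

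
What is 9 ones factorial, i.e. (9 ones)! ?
Convert 9 ones (place-value notation) → 9 (decimal)
Compute 9! = 362880
362880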